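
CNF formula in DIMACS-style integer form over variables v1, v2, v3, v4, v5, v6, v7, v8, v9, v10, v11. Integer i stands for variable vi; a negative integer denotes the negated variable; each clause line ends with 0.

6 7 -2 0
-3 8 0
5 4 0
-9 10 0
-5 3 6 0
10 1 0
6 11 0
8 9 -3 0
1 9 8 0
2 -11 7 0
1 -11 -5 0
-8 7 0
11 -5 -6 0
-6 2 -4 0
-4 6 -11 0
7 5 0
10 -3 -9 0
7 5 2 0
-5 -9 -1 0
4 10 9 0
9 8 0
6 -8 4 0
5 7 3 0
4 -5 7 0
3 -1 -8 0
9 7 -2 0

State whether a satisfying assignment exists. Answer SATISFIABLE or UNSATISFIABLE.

Pure literal: v7 appears only positively; assign v7 = True.
Pure literal: v10 appears only positively; assign v10 = True.
Set v1 = True and propagate.
Try v2 = True.
Branch on v3: take v3 = True.
  then v8 is forced to True.
For the remaining variables, v4 = True, v5 = False, v6 = True, v9 = False, v11 = True works.
Every clause has at least one true literal under this assignment.
So v1 = T, v2 = T, v3 = T, v4 = T, v5 = F, v6 = T, v7 = T, v8 = T, v9 = F, v10 = T, v11 = T is a satisfying assignment.

SATISFIABLE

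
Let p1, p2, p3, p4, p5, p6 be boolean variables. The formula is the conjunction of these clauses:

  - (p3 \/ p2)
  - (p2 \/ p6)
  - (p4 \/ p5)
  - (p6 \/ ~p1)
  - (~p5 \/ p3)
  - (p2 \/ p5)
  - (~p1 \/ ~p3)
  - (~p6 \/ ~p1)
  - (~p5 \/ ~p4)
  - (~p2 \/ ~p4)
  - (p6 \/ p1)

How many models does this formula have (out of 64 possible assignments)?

The models are:
  p1=0 p2=0 p3=1 p4=0 p5=1 p6=1
  p1=0 p2=1 p3=1 p4=0 p5=1 p6=1
Count: 2.

2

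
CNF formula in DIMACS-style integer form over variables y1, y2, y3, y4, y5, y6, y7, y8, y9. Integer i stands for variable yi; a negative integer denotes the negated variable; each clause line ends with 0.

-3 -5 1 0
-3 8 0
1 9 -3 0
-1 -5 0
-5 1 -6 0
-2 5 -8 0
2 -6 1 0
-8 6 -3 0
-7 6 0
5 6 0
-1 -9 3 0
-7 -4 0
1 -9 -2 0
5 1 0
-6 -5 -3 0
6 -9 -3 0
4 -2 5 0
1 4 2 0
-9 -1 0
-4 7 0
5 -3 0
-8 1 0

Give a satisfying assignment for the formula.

Try y1 = False.
  then y5 is forced to True.
  then y3 is forced to False.
  then y6 is forced to False.
  then y7 is forced to False.
  then y4 is forced to False.
  then y2 is forced to True.
  then y9 is forced to False.
  then y8 is forced to False.
Every clause has at least one true literal under this assignment.

y1=F, y2=T, y3=F, y4=F, y5=T, y6=F, y7=F, y8=F, y9=F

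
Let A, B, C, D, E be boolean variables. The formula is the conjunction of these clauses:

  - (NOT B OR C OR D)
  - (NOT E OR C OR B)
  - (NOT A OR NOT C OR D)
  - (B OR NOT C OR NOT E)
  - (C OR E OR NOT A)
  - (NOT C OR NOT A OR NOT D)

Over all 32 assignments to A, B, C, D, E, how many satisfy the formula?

Split on C, then A.
  C=T, A=T: a clause becomes empty — 0.
  C=T, A=F: D free; 3 ways for (B,E) × 2^1 = 6.
  C=F, A=T: remaining (B,D,E) ∈ {(T,T,T)} — 1.
  C=F, A=F: remaining (B,D,E) ∈ {(F,F,F); (F,T,F); (T,T,F); (T,T,T)} — 4.
Total: 0 + 6 + 1 + 4 = 11.

11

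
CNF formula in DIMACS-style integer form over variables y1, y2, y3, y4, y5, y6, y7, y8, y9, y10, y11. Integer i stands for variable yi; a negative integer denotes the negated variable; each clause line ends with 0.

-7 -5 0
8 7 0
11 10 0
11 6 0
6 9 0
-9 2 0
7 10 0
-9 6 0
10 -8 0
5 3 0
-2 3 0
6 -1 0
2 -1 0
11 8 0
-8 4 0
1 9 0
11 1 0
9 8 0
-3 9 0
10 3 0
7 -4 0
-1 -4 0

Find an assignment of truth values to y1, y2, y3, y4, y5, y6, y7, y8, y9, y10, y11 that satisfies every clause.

Pure literal: y6 appears only positively; assign y6 = True.
Pure literal: y10 appears only positively; assign y10 = True.
Try y1 = False.
  then y9 is forced to True.
  then y2 is forced to True.
  then y3 is forced to True.
  then y11 is forced to True.
Set y4 = True and propagate.
  then y7 is forced to True.
  then y5 is forced to False.
y8 is now unconstrained; take y8 = False.

y1 = 0  y2 = 1  y3 = 1  y4 = 1  y5 = 0  y6 = 1  y7 = 1  y8 = 0  y9 = 1  y10 = 1  y11 = 1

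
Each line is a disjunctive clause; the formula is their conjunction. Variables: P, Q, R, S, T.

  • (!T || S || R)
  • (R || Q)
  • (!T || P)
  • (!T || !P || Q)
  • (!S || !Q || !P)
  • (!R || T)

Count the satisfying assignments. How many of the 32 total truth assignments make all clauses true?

Satisfying assignments:
  P=F Q=T R=F S=F T=F
  P=F Q=T R=F S=T T=F
  P=T Q=T R=F S=F T=F
  P=T Q=T R=T S=F T=T
That's 4 in total.

4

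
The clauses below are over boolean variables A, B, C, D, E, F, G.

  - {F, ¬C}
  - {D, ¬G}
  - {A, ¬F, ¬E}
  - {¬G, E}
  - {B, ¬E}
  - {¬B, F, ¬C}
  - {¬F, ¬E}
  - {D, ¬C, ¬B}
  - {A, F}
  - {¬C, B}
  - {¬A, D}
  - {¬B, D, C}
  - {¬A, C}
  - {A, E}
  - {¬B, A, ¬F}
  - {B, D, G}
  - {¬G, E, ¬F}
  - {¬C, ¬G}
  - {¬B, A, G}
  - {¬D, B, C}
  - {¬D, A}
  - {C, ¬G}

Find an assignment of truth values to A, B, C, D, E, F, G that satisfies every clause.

A=True, B=True, C=True, D=True, E=False, F=True, G=False

Branch on A: take A = True.
  then D is forced to True.
  then C is forced to True.
  then F is forced to True.
  then E is forced to False.
  then G is forced to False.
  then B is forced to True.
Every clause has at least one true literal under this assignment.
Check each clause:
  1. {¬C, F} — F is true.
  2. {¬G, D} — ¬G is true.
  3. {A, ¬F, ¬E} — A is true.
  4. {¬G, E} — ¬G is true.
  5. {B, ¬E} — B is true.
  6. {¬B, F, ¬C} — F is true.
  7. {¬E, ¬F} — ¬E is true.
  8. {D, ¬C, ¬B} — D is true.
  9. {A, F} — A is true.
  10. {¬C, B} — B is true.
  11. {D, ¬A} — D is true.
  12. {¬B, D, C} — C is true.
  13. {C, ¬A} — C is true.
  14. {E, A} — A is true.
  15. {¬F, A, ¬B} — A is true.
  16. {B, D, G} — B is true.
  17. {¬F, ¬G, E} — ¬G is true.
  18. {¬G, ¬C} — ¬G is true.
  19. {¬B, A, G} — A is true.
  20. {C, ¬D, B} — B is true.
  21. {¬D, A} — A is true.
  22. {¬G, C} — ¬G is true.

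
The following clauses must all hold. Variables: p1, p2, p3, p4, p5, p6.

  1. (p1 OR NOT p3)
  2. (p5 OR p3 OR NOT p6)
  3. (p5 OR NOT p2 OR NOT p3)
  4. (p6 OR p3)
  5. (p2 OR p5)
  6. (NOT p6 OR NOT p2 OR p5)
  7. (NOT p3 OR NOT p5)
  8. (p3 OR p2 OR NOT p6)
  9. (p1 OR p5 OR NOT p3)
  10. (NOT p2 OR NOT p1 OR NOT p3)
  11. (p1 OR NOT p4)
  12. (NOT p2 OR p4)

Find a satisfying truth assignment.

p1=1, p2=1, p3=0, p4=1, p5=1, p6=1

Set p1 = True and propagate.
The remaining clauses are satisfied by p2 = True, p3 = False, p4 = True, p5 = True, p6 = True.
Every clause has at least one true literal under this assignment.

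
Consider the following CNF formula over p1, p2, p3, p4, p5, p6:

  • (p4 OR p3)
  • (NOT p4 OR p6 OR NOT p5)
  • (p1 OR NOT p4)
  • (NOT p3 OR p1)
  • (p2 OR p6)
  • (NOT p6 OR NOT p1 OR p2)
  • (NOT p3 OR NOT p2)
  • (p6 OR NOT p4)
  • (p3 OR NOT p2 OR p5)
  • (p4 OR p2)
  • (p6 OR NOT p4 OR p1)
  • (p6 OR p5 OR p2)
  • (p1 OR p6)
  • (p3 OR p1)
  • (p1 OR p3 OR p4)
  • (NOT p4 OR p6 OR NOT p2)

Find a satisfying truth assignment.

p1=True, p2=True, p3=False, p4=True, p5=True, p6=True

Check each clause:
  1. (p3 OR p4) — p4 is true.
  2. (NOT p4 OR NOT p5 OR p6) — p6 is true.
  3. (NOT p4 OR p1) — p1 is true.
  4. (p1 OR NOT p3) — p1 is true.
  5. (p6 OR p2) — p2 is true.
  6. (NOT p6 OR NOT p1 OR p2) — p2 is true.
  7. (NOT p2 OR NOT p3) — NOT p3 is true.
  8. (p6 OR NOT p4) — p6 is true.
  9. (NOT p2 OR p3 OR p5) — p5 is true.
  10. (p4 OR p2) — p2 is true.
  11. (p6 OR p1 OR NOT p4) — p1 is true.
  12. (p5 OR p6 OR p2) — p2 is true.
  13. (p6 OR p1) — p1 is true.
  14. (p1 OR p3) — p1 is true.
  15. (p3 OR p1 OR p4) — p1 is true.
  16. (NOT p2 OR NOT p4 OR p6) — p6 is true.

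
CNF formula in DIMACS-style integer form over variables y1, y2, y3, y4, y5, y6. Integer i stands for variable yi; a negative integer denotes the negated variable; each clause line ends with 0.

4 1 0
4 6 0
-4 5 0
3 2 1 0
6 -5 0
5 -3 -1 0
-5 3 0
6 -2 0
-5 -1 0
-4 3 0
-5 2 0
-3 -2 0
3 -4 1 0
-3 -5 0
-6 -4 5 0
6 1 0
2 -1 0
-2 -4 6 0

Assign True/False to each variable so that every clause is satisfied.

Set y1 = True and propagate.
  then y5 is forced to False.
  then y4 is forced to False.
  then y6 is forced to True.
  then y3 is forced to False.
  then y2 is forced to True.
Check each clause:
  1. (y4 ∨ y1) — y1 is true.
  2. (y4 ∨ y6) — y6 is true.
  3. (y5 ∨ ¬y4) — ¬y4 is true.
  4. (y1 ∨ y2 ∨ y3) — y1 is true.
  5. (¬y5 ∨ y6) — ¬y5 is true.
  6. (y5 ∨ ¬y1 ∨ ¬y3) — ¬y3 is true.
  7. (¬y5 ∨ y3) — ¬y5 is true.
  8. (y6 ∨ ¬y2) — y6 is true.
  9. (¬y1 ∨ ¬y5) — ¬y5 is true.
  10. (¬y4 ∨ y3) — ¬y4 is true.
  11. (¬y5 ∨ y2) — y2 is true.
  12. (¬y3 ∨ ¬y2) — ¬y3 is true.
  13. (¬y4 ∨ y3 ∨ y1) — y1 is true.
  14. (¬y3 ∨ ¬y5) — ¬y5 is true.
  15. (y5 ∨ ¬y4 ∨ ¬y6) — ¬y4 is true.
  16. (y1 ∨ y6) — y1 is true.
  17. (y2 ∨ ¬y1) — y2 is true.
  18. (¬y2 ∨ y6 ∨ ¬y4) — ¬y4 is true.

y1=T, y2=T, y3=F, y4=F, y5=F, y6=T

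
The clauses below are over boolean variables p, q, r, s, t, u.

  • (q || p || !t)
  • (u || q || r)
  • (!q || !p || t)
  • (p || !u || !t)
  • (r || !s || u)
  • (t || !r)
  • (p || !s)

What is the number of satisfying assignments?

20

Case analysis on p and t:
  p=T, t=T: 13 of the 16 assignments to (q,r,s,u) work.
  p=T, t=F: remaining (q,r,s,u) ∈ {(F,F,F,T); (F,F,T,T)} — 2.
  p=F, t=T: remaining (q,r,s,u) ∈ {(T,F,F,F); (T,T,F,F)} — 2.
  p=F, t=F: remaining (q,r,s,u) ∈ {(F,F,F,T); (T,F,F,F); (T,F,F,T)} — 3.
Total: 13 + 2 + 2 + 3 = 20.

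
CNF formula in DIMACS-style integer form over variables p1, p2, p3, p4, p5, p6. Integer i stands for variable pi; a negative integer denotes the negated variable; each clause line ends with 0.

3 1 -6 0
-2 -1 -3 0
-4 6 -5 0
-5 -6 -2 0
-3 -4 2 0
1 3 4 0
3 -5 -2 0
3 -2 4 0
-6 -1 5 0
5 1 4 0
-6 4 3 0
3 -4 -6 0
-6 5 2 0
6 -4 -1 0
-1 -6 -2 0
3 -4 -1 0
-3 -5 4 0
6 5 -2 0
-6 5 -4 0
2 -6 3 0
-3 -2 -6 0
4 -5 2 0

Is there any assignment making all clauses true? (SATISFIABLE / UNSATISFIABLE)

SATISFIABLE

Try p1 = True.
Branch on p2: take p2 = False.
The remaining clauses are satisfied by p3 = False, p4 = False, p5 = False, p6 = False.
So p1=1, p2=0, p3=0, p4=0, p5=0, p6=0 is a satisfying assignment.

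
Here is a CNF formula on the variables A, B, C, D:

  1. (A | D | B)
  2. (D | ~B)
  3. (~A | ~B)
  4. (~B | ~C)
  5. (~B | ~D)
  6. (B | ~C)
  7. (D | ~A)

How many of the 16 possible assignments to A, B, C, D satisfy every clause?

2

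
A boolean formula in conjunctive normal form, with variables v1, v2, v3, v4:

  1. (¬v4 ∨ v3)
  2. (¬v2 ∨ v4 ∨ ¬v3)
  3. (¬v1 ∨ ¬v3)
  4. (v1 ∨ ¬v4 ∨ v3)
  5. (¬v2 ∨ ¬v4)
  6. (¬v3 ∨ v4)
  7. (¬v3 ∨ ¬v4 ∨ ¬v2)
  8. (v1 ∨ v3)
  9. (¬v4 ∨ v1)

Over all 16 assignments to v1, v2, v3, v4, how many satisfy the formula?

The models are:
  v1=1 v2=0 v3=0 v4=0
  v1=1 v2=1 v3=0 v4=0
That's 2 in total.

2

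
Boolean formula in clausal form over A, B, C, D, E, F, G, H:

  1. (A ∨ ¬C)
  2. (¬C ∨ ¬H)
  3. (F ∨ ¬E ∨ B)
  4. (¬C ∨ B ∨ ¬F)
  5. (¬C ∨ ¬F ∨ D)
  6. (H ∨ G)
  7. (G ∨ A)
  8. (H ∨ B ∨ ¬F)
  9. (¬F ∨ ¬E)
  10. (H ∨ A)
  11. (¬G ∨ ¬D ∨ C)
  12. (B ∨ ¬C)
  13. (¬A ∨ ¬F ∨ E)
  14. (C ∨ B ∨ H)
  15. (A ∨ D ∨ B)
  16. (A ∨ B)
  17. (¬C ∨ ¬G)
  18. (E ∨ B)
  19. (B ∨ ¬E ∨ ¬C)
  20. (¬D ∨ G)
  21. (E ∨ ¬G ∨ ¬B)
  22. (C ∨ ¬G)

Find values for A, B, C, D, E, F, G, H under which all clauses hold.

Try A = True.
The remaining clauses are satisfied by B = True, C = False, D = False, E = True, F = False, G = False, H = True.
Check each clause:
  1. (A ∨ ¬C) — A is true.
  2. (¬C ∨ ¬H) — ¬C is true.
  3. (¬E ∨ B ∨ F) — B is true.
  4. (¬F ∨ ¬C ∨ B) — B is true.
  5. (¬F ∨ ¬C ∨ D) — ¬F is true.
  6. (H ∨ G) — H is true.
  7. (G ∨ A) — A is true.
  8. (H ∨ ¬F ∨ B) — H is true.
  9. (¬F ∨ ¬E) — ¬F is true.
  10. (H ∨ A) — H is true.
  11. (¬D ∨ ¬G ∨ C) — ¬G is true.
  12. (B ∨ ¬C) — B is true.
  13. (¬F ∨ E ∨ ¬A) — ¬F is true.
  14. (H ∨ C ∨ B) — H is true.
  15. (D ∨ A ∨ B) — A is true.
  16. (B ∨ A) — A is true.
  17. (¬C ∨ ¬G) — ¬G is true.
  18. (E ∨ B) — B is true.
  19. (¬E ∨ ¬C ∨ B) — B is true.
  20. (G ∨ ¬D) — ¬D is true.
  21. (¬G ∨ E ∨ ¬B) — ¬G is true.
  22. (¬G ∨ C) — ¬G is true.

A = T  B = T  C = F  D = F  E = T  F = F  G = F  H = T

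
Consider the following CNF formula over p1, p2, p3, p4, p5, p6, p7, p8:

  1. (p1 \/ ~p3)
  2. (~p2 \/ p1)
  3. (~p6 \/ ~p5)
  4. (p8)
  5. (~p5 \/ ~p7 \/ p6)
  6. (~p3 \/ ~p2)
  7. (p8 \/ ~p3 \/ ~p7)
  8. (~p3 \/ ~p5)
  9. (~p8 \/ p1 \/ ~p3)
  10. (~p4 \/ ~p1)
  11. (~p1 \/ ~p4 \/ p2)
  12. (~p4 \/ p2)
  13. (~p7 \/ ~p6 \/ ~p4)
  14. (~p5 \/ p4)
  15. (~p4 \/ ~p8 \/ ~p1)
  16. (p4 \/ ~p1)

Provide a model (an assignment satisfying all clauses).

p1=F  p2=F  p3=F  p4=F  p5=F  p6=F  p7=F  p8=T

Check each clause:
  1. (p1 \/ ~p3) — ~p3 is true.
  2. (~p2 \/ p1) — ~p2 is true.
  3. (~p5 \/ ~p6) — ~p6 is true.
  4. (p8) — p8 is true.
  5. (~p7 \/ p6 \/ ~p5) — ~p7 is true.
  6. (~p3 \/ ~p2) — ~p3 is true.
  7. (~p7 \/ ~p3 \/ p8) — p8 is true.
  8. (~p5 \/ ~p3) — ~p5 is true.
  9. (~p3 \/ p1 \/ ~p8) — ~p3 is true.
  10. (~p4 \/ ~p1) — ~p4 is true.
  11. (~p1 \/ ~p4 \/ p2) — ~p4 is true.
  12. (~p4 \/ p2) — ~p4 is true.
  13. (~p7 \/ ~p4 \/ ~p6) — ~p7 is true.
  14. (~p5 \/ p4) — ~p5 is true.
  15. (~p4 \/ ~p8 \/ ~p1) — ~p4 is true.
  16. (p4 \/ ~p1) — ~p1 is true.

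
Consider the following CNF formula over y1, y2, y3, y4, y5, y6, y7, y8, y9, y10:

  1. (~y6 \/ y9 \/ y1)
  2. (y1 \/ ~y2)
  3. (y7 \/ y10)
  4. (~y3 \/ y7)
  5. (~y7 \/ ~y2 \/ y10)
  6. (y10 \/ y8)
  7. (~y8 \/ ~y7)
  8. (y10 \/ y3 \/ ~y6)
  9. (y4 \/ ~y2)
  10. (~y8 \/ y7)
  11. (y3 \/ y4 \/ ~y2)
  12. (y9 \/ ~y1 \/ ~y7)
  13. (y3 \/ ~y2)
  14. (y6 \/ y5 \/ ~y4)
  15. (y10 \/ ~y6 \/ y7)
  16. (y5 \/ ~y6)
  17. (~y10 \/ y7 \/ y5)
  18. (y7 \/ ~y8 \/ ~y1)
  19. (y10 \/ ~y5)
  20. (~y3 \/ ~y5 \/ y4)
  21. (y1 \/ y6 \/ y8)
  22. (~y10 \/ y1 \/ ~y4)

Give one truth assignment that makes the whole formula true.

y1 = True, y2 = False, y3 = False, y4 = False, y5 = True, y6 = False, y7 = True, y8 = False, y9 = True, y10 = True

Check each clause:
  1. (y9 \/ y1 \/ ~y6) — y1 is true.
  2. (y1 \/ ~y2) — y1 is true.
  3. (y7 \/ y10) — y10 is true.
  4. (~y3 \/ y7) — ~y3 is true.
  5. (y10 \/ ~y2 \/ ~y7) — y10 is true.
  6. (y10 \/ y8) — y10 is true.
  7. (~y7 \/ ~y8) — ~y8 is true.
  8. (~y6 \/ y10 \/ y3) — y10 is true.
  9. (y4 \/ ~y2) — ~y2 is true.
  10. (~y8 \/ y7) — ~y8 is true.
  11. (y4 \/ ~y2 \/ y3) — ~y2 is true.
  12. (~y7 \/ y9 \/ ~y1) — y9 is true.
  13. (y3 \/ ~y2) — ~y2 is true.
  14. (y5 \/ ~y4 \/ y6) — ~y4 is true.
  15. (~y6 \/ y10 \/ y7) — y10 is true.
  16. (~y6 \/ y5) — ~y6 is true.
  17. (y7 \/ ~y10 \/ y5) — y5 is true.
  18. (~y1 \/ ~y8 \/ y7) — ~y8 is true.
  19. (y10 \/ ~y5) — y10 is true.
  20. (~y3 \/ ~y5 \/ y4) — ~y3 is true.
  21. (y8 \/ y6 \/ y1) — y1 is true.
  22. (~y10 \/ ~y4 \/ y1) — y1 is true.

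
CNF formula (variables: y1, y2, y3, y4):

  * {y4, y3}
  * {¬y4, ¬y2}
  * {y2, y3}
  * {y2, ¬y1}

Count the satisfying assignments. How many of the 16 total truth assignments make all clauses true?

4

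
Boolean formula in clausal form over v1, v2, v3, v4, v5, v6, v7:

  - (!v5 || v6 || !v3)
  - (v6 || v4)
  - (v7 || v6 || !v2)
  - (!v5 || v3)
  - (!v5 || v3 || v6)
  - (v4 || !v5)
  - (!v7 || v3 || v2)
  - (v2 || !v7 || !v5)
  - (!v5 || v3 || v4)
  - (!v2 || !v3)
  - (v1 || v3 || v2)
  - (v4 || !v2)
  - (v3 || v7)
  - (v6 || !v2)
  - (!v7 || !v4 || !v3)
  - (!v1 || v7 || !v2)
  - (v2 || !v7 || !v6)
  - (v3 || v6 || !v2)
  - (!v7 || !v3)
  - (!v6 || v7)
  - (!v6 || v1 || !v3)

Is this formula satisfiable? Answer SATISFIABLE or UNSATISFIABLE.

SATISFIABLE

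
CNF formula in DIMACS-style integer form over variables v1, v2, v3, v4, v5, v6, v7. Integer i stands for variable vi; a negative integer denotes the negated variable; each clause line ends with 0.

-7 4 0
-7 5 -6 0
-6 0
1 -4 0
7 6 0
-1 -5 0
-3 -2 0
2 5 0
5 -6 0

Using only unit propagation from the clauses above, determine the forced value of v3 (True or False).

(~v6) stands alone — v6 = False.
(v7 \/ v6) with v6 = False leaves only v7, so v7 = True.
From (~v7 \/ v4) and v7 = True: v4 = True.
From (~v4 \/ v1) and v4 = True: v1 = True.
In (~v1 \/ ~v5), ~v1 is now false; ~v5 must hold, so v5 = False.
(v5 \/ v2): since v5 = False, the clause reduces to (v2). v2 = True.
(~v3 \/ ~v2) with v2 = True leaves only ~v3, so v3 = False.

False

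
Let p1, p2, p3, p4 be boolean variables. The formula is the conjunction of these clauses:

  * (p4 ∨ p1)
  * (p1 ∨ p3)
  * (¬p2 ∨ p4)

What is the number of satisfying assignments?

8

Case analysis on p1 and p4:
  p1=1, p4=1: remaining (p2,p3) ∈ {(0,0); (0,1); (1,0); (1,1)} — 4.
  p1=1, p4=0: remaining (p2,p3) ∈ {(0,0); (0,1)} — 2.
  p1=0, p4=1: remaining (p2,p3) ∈ {(0,1); (1,1)} — 2.
  p1=0, p4=0: a clause becomes empty — 0.
Total: 4 + 2 + 2 + 0 = 8.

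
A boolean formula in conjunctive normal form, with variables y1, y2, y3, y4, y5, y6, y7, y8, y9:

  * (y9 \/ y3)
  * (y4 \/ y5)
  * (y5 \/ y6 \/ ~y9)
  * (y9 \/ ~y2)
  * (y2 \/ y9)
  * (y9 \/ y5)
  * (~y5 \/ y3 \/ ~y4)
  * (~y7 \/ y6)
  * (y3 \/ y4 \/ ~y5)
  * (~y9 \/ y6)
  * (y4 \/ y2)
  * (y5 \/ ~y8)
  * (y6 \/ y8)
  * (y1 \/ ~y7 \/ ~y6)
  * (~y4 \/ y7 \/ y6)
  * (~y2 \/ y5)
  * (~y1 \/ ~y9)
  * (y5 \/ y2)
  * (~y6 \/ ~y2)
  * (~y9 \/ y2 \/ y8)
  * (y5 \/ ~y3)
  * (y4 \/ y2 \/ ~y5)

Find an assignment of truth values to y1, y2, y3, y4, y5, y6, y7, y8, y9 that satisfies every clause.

y1=F, y2=F, y3=T, y4=T, y5=T, y6=T, y7=F, y8=T, y9=T

Check each clause:
  1. (y3 \/ y9) — y9 is true.
  2. (y5 \/ y4) — y4 is true.
  3. (y5 \/ y6 \/ ~y9) — y5 is true.
  4. (y9 \/ ~y2) — y9 is true.
  5. (y2 \/ y9) — y9 is true.
  6. (y9 \/ y5) — y9 is true.
  7. (y3 \/ ~y4 \/ ~y5) — y3 is true.
  8. (~y7 \/ y6) — ~y7 is true.
  9. (y3 \/ ~y5 \/ y4) — y3 is true.
  10. (~y9 \/ y6) — y6 is true.
  11. (y2 \/ y4) — y4 is true.
  12. (~y8 \/ y5) — y5 is true.
  13. (y8 \/ y6) — y8 is true.
  14. (~y7 \/ ~y6 \/ y1) — ~y7 is true.
  15. (y6 \/ ~y4 \/ y7) — y6 is true.
  16. (~y2 \/ y5) — y5 is true.
  17. (~y1 \/ ~y9) — ~y1 is true.
  18. (y2 \/ y5) — y5 is true.
  19. (~y2 \/ ~y6) — ~y2 is true.
  20. (~y9 \/ y8 \/ y2) — y8 is true.
  21. (y5 \/ ~y3) — y5 is true.
  22. (y4 \/ y2 \/ ~y5) — y4 is true.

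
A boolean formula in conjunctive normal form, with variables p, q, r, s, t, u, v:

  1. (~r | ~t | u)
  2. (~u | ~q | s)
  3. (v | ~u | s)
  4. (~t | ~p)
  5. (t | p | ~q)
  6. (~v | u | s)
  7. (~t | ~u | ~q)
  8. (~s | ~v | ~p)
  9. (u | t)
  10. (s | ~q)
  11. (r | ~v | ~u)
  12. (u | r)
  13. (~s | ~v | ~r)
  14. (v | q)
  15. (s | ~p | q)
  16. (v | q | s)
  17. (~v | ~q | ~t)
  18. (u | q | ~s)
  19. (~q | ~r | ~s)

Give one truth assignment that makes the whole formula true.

p=False, q=False, r=True, s=False, t=False, u=True, v=True

Branch on p: take p = False.
For the remaining variables, q = False, r = True, s = False, t = False, u = True, v = True works.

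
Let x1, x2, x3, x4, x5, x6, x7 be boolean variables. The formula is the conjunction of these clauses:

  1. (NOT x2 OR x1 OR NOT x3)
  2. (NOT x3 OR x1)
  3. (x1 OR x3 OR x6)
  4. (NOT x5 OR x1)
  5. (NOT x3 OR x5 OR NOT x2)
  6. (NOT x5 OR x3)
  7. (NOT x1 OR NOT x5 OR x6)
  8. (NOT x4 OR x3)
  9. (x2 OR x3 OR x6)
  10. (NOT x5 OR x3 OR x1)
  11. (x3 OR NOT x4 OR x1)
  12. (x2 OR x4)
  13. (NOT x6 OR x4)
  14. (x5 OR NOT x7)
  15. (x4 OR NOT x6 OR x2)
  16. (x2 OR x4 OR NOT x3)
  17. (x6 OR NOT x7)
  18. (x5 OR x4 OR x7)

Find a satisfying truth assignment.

x1=1, x2=0, x3=1, x4=1, x5=1, x6=1, x7=1

Set x1 = True and propagate.
Set x2 = False and propagate.
  then x4 is forced to True.
  then x3 is forced to True.
The remaining clauses are satisfied by x5 = True, x6 = True, x7 = True.
Every clause has at least one true literal under this assignment.
Check each clause:
  1. (x1 OR NOT x3 OR NOT x2) — x1 is true.
  2. (NOT x3 OR x1) — x1 is true.
  3. (x1 OR x3 OR x6) — x1 is true.
  4. (x1 OR NOT x5) — x1 is true.
  5. (NOT x3 OR x5 OR NOT x2) — x5 is true.
  6. (x3 OR NOT x5) — x3 is true.
  7. (NOT x1 OR x6 OR NOT x5) — x6 is true.
  8. (NOT x4 OR x3) — x3 is true.
  9. (x3 OR x6 OR x2) — x3 is true.
  10. (x3 OR NOT x5 OR x1) — x3 is true.
  11. (NOT x4 OR x1 OR x3) — x1 is true.
  12. (x2 OR x4) — x4 is true.
  13. (x4 OR NOT x6) — x4 is true.
  14. (x5 OR NOT x7) — x5 is true.
  15. (x2 OR x4 OR NOT x6) — x4 is true.
  16. (x4 OR NOT x3 OR x2) — x4 is true.
  17. (NOT x7 OR x6) — x6 is true.
  18. (x5 OR x4 OR x7) — x4 is true.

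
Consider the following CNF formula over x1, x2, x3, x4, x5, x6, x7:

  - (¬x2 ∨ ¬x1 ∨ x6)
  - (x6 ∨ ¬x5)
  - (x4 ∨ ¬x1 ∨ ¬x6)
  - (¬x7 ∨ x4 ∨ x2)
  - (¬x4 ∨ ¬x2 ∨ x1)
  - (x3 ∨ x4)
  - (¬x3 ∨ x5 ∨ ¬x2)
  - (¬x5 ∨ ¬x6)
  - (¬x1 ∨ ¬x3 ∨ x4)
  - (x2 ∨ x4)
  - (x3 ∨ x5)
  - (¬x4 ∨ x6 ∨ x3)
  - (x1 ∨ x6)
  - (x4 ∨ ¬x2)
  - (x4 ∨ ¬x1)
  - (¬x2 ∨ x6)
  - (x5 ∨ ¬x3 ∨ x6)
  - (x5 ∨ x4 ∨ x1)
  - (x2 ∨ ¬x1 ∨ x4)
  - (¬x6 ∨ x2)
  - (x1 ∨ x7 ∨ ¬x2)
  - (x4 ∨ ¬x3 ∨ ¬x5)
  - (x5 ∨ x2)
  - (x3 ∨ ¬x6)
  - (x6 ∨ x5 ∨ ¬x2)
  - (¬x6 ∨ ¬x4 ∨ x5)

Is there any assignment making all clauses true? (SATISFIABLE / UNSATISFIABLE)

x4 = True:
  x6 = True:
    propagation gives x5=False; an empty clause results — contradiction.
  x6 = False:
    propagation gives x5=False, x3=True; an empty clause results — contradiction.
x4 = False:
  propagation gives x3=True, x1=False, x2=True; an empty clause results — contradiction.
Every branch closes, so no satisfying assignment exists.

UNSATISFIABLE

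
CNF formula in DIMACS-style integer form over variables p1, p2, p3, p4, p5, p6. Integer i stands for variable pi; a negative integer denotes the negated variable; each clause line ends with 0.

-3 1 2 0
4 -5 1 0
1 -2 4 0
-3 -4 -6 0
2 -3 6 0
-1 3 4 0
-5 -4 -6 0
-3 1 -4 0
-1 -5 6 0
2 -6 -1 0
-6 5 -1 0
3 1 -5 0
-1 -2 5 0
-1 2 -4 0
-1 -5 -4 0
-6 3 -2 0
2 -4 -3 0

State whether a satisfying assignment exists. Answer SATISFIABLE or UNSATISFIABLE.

SATISFIABLE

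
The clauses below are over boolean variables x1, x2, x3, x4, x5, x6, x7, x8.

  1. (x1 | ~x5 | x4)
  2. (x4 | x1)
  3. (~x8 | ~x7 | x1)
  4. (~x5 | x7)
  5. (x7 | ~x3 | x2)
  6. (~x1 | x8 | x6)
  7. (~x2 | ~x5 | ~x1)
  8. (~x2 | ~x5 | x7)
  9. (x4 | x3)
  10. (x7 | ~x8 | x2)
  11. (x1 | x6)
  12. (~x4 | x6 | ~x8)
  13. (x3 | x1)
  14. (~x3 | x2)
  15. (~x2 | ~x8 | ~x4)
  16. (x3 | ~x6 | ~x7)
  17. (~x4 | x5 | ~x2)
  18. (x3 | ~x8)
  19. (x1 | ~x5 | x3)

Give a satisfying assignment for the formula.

Try x1 = True.
Try x2 = True.
  then x5 is forced to False.
  then x4 is forced to False.
  then x3 is forced to True.
Set x6 = False and propagate.
  then x8 is forced to True.
x7 is now unconstrained; take x7 = True.
Every clause has at least one true literal under this assignment.

x1=True, x2=True, x3=True, x4=False, x5=False, x6=False, x7=True, x8=True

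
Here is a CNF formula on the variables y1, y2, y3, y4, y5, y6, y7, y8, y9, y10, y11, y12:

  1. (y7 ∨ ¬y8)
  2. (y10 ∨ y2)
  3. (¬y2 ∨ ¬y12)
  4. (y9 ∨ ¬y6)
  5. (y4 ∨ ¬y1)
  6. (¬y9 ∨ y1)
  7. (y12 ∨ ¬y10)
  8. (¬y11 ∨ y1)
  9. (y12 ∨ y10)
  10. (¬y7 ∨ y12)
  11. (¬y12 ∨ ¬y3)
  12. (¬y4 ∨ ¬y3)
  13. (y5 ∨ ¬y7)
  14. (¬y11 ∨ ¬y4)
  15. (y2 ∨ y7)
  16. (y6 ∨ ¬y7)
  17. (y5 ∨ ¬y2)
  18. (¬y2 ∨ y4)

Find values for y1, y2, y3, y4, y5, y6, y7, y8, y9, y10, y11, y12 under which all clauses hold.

y1 = T, y2 = F, y3 = F, y4 = T, y5 = T, y6 = T, y7 = T, y8 = T, y9 = T, y10 = T, y11 = F, y12 = T

y3 occurs only negated in the remaining clauses — set y3 = False.
Pure literal: y5 appears only positively; assign y5 = True.
Try y1 = True.
  then y4 is forced to True.
  then y11 is forced to False.
Branch on y2: take y2 = False.
  then y10 is forced to True.
  then y12 is forced to True.
  then y7 is forced to True.
  then y6 is forced to True.
  then y9 is forced to True.
y8 is now unconstrained; take y8 = True.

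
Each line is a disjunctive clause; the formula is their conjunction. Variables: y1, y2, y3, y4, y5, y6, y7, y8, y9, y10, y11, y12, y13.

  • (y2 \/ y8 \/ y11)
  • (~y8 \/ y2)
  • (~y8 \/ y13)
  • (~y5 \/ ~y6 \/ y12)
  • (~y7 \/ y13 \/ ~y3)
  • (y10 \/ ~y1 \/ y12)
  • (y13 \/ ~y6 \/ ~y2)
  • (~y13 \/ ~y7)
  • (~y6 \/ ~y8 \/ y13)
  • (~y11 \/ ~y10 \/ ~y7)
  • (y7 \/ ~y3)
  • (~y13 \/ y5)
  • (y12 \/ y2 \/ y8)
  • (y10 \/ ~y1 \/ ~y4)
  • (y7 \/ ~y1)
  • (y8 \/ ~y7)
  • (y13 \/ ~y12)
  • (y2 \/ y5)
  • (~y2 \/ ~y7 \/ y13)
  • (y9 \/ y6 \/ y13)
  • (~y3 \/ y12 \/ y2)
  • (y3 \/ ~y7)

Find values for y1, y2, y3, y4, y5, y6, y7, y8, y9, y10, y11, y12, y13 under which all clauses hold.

y1=F, y2=T, y3=F, y4=F, y5=T, y6=F, y7=F, y8=F, y9=T, y10=F, y11=T, y12=T, y13=T

Pure literal: y1 appears only negated; assign y1 = False.
y4 occurs only negated in the remaining clauses — set y4 = False.
Set y2 = True and propagate.
Set y3 = False and propagate.
  then y7 is forced to False.
Branch on y5: take y5 = True.
For the remaining variables, y6 = False, y8 = False, y9 = True, y10 = False, y11 = True, y12 = True, y13 = True works.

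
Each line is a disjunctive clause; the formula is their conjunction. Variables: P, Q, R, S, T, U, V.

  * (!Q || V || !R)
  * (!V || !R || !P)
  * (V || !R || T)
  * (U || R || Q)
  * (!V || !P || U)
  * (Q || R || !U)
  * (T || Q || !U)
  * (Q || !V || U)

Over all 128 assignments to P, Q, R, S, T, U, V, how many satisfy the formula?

46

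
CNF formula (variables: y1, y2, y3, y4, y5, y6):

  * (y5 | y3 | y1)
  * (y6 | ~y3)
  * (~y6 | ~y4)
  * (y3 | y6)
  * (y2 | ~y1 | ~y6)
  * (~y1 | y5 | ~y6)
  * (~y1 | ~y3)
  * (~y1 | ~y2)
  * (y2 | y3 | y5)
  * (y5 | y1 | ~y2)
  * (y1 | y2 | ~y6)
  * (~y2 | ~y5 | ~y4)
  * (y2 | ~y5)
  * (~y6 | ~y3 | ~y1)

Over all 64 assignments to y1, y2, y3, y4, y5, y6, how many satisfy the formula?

The models are:
  y1=0 y2=1 y3=0 y4=0 y5=1 y6=1
  y1=0 y2=1 y3=1 y4=0 y5=1 y6=1
Count: 2.

2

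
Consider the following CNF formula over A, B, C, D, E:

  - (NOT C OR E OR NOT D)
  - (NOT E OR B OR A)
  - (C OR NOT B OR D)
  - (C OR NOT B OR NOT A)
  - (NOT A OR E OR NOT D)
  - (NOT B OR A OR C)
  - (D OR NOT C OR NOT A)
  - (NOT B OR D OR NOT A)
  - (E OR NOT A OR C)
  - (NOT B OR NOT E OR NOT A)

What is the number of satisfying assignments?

9

Case analysis on A and B:
  A=1, B=1: a clause becomes empty — 0.
  A=1, B=0: remaining (C,D,E) ∈ {(0,0,1); (0,1,1); (1,1,1)} — 3.
  A=0, B=1: remaining (C,D,E) ∈ {(1,0,0); (1,0,1); (1,1,1)} — 3.
  A=0, B=0: remaining (C,D,E) ∈ {(0,0,0); (0,1,0); (1,0,0)} — 3.
Total: 0 + 3 + 3 + 3 = 9.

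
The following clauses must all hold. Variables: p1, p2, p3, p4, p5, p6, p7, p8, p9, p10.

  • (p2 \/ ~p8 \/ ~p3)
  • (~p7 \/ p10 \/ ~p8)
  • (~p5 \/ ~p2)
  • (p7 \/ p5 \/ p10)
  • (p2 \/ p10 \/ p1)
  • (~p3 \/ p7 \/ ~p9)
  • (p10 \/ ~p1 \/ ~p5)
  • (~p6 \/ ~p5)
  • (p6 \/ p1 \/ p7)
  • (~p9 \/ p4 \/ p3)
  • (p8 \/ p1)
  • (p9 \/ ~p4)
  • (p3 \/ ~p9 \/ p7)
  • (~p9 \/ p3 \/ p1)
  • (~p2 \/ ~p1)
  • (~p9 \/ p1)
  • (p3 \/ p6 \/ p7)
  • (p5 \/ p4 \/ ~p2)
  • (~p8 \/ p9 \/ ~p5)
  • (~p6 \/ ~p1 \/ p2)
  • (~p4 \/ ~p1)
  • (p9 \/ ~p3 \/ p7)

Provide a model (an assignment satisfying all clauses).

p1 = 0, p2 = 0, p3 = 0, p4 = 0, p5 = 0, p6 = 1, p7 = 0, p8 = 1, p9 = 0, p10 = 1

Check each clause:
  1. (~p3 \/ p2 \/ ~p8) — ~p3 is true.
  2. (p10 \/ ~p8 \/ ~p7) — ~p7 is true.
  3. (~p2 \/ ~p5) — ~p5 is true.
  4. (p7 \/ p5 \/ p10) — p10 is true.
  5. (p2 \/ p1 \/ p10) — p10 is true.
  6. (~p9 \/ ~p3 \/ p7) — ~p3 is true.
  7. (p10 \/ ~p5 \/ ~p1) — p10 is true.
  8. (~p6 \/ ~p5) — ~p5 is true.
  9. (p1 \/ p7 \/ p6) — p6 is true.
  10. (p3 \/ ~p9 \/ p4) — ~p9 is true.
  11. (p8 \/ p1) — p8 is true.
  12. (~p4 \/ p9) — ~p4 is true.
  13. (p7 \/ p3 \/ ~p9) — ~p9 is true.
  14. (~p9 \/ p3 \/ p1) — ~p9 is true.
  15. (~p2 \/ ~p1) — ~p1 is true.
  16. (~p9 \/ p1) — ~p9 is true.
  17. (p7 \/ p3 \/ p6) — p6 is true.
  18. (~p2 \/ p5 \/ p4) — ~p2 is true.
  19. (~p5 \/ ~p8 \/ p9) — ~p5 is true.
  20. (~p6 \/ ~p1 \/ p2) — ~p1 is true.
  21. (~p4 \/ ~p1) — ~p4 is true.
  22. (p9 \/ ~p3 \/ p7) — ~p3 is true.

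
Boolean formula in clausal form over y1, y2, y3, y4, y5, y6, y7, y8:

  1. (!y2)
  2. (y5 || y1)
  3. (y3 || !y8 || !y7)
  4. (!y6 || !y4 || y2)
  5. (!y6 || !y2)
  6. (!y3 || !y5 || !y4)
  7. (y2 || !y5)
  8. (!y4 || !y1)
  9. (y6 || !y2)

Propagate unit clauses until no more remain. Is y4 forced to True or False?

Unit clause (!y2) sets y2 = False.
(y2 || !y5) with y2 = False leaves only !y5, so y5 = False.
(y5 || y1): since y5 = False, the clause reduces to (y1). y1 = True.
(!y1 || !y4) with y1 = True leaves only !y4, so y4 = False.

False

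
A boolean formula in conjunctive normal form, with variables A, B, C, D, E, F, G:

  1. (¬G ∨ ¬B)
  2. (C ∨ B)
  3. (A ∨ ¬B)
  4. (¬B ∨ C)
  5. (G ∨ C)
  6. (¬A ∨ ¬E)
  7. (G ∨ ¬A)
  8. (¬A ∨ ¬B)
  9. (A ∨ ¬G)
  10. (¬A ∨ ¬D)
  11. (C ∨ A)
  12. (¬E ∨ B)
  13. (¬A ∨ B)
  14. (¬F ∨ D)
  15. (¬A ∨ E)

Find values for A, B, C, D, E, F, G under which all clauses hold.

A=0, B=0, C=1, D=1, E=0, F=0, G=0

C occurs only positively in the remaining clauses — set C = True.
F occurs only negated in the remaining clauses — set F = False.
Set A = False and propagate.
  then B is forced to False.
  then G is forced to False.
  then E is forced to False.
D is now unconstrained; take D = True.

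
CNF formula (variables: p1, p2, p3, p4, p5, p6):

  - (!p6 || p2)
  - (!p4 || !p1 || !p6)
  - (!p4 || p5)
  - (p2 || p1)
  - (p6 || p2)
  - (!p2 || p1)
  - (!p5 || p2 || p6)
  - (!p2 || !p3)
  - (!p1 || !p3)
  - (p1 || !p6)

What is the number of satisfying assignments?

Satisfying assignments:
  p1=T p2=T p3=F p4=F p5=F p6=F
  p1=T p2=T p3=F p4=F p5=F p6=T
  p1=T p2=T p3=F p4=F p5=T p6=F
  p1=T p2=T p3=F p4=F p5=T p6=T
  p1=T p2=T p3=F p4=T p5=T p6=F
That's 5 in total.

5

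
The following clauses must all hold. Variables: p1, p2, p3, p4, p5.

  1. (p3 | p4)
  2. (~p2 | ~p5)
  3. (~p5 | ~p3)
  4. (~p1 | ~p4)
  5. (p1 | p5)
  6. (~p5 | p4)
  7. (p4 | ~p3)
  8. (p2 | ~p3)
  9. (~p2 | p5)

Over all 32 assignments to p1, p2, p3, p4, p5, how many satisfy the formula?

The models are:
  p1=0 p2=0 p3=0 p4=1 p5=1
Count: 1.

1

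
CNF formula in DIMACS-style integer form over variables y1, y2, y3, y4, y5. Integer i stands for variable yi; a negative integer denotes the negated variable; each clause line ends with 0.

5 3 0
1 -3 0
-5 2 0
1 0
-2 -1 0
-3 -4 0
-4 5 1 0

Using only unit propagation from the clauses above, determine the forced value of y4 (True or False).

(y1) is a unit clause: y1 = True.
In (NOT y2 OR NOT y1), NOT y1 is now false; NOT y2 must hold, so y2 = False.
(NOT y5 OR y2): since y2 = False, the clause reduces to (NOT y5). y5 = False.
From (y3 OR y5) and y5 = False: y3 = True.
(NOT y3 OR NOT y4): since y3 = True, the clause reduces to (NOT y4). y4 = False.

False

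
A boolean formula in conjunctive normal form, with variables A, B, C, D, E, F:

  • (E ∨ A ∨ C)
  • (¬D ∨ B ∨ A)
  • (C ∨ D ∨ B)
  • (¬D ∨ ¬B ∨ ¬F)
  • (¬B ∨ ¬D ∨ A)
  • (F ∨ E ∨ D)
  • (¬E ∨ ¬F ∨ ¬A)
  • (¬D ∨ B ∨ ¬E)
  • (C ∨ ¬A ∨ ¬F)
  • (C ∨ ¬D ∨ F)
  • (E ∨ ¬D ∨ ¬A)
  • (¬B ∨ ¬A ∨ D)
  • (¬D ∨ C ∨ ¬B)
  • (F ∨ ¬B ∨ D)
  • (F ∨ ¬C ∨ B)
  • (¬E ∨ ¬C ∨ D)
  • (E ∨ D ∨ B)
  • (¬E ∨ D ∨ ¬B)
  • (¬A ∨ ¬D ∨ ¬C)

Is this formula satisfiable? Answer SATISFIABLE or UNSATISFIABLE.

Branch on A: take A = False.
The remaining clauses are satisfied by B = True, C = True, D = False, E = False, F = True.
So A=0, B=1, C=1, D=0, E=0, F=1 is a satisfying assignment.

SATISFIABLE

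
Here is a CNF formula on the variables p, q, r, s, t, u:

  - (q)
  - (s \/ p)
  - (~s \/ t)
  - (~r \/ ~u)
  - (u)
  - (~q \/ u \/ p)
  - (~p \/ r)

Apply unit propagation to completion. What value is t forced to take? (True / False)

(q) is a unit clause: q = True.
Unit clause (u) sets u = True.
In (~r \/ ~u), ~u is now false; ~r must hold, so r = False.
(~p \/ r): since r = False, the clause reduces to (~p). p = False.
From (s \/ p) and p = False: s = True.
From (t \/ ~s) and s = True: t = True.

True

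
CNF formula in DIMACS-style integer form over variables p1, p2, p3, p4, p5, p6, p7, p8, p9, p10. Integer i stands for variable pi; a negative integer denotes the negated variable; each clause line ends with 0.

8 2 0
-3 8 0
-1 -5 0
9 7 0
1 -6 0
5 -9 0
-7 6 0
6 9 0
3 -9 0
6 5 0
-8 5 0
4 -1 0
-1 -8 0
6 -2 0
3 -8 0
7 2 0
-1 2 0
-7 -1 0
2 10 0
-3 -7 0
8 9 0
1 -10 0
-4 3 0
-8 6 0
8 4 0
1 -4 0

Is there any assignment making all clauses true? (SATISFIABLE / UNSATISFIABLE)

UNSATISFIABLE

p1 = True:
  propagation gives p5=False, p9=False, p7=True; an empty clause results — contradiction.
p1 = False:
  propagation gives p6=False, p7=False, p9=True, p5=True; an empty clause results — contradiction.
Every branch closes, so no satisfying assignment exists.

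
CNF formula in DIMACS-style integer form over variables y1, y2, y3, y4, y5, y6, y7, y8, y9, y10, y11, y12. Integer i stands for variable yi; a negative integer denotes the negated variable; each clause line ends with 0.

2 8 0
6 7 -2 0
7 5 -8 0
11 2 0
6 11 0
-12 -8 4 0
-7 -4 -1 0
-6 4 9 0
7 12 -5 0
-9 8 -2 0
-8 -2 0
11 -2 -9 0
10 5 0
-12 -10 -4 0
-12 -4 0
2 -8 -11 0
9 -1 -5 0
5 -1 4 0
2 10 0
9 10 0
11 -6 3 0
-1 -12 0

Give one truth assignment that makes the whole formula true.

y1 = 0, y2 = 1, y3 = 1, y4 = 1, y5 = 0, y6 = 1, y7 = 1, y8 = 0, y9 = 0, y10 = 1, y11 = 0, y12 = 0

Pure literal: y1 appears only negated; assign y1 = False.
Pure literal: y3 appears only positively; assign y3 = True.
Try y2 = True.
  then y8 is forced to False.
  then y9 is forced to False.
  then y10 is forced to True.
For the remaining variables, y4 = True, y5 = False, y6 = True, y7 = True, y11 = False, y12 = False works.
Every clause has at least one true literal under this assignment.
Check each clause:
  1. (y2 | y8) — y2 is true.
  2. (~y2 | y6 | y7) — y6 is true.
  3. (y7 | y5 | ~y8) — ~y8 is true.
  4. (y11 | y2) — y2 is true.
  5. (y6 | y11) — y6 is true.
  6. (~y12 | ~y8 | y4) — ~y8 is true.
  7. (~y1 | ~y4 | ~y7) — ~y1 is true.
  8. (y4 | y9 | ~y6) — y4 is true.
  9. (y7 | y12 | ~y5) — ~y5 is true.
  10. (~y2 | y8 | ~y9) — ~y9 is true.
  11. (~y2 | ~y8) — ~y8 is true.
  12. (~y2 | y11 | ~y9) — ~y9 is true.
  13. (y10 | y5) — y10 is true.
  14. (~y12 | ~y4 | ~y10) — ~y12 is true.
  15. (~y4 | ~y12) — ~y12 is true.
  16. (y2 | ~y8 | ~y11) — ~y8 is true.
  17. (~y1 | y9 | ~y5) — ~y5 is true.
  18. (~y1 | y5 | y4) — y4 is true.
  19. (y2 | y10) — y2 is true.
  20. (y10 | y9) — y10 is true.
  21. (y11 | ~y6 | y3) — y3 is true.
  22. (~y1 | ~y12) — ~y12 is true.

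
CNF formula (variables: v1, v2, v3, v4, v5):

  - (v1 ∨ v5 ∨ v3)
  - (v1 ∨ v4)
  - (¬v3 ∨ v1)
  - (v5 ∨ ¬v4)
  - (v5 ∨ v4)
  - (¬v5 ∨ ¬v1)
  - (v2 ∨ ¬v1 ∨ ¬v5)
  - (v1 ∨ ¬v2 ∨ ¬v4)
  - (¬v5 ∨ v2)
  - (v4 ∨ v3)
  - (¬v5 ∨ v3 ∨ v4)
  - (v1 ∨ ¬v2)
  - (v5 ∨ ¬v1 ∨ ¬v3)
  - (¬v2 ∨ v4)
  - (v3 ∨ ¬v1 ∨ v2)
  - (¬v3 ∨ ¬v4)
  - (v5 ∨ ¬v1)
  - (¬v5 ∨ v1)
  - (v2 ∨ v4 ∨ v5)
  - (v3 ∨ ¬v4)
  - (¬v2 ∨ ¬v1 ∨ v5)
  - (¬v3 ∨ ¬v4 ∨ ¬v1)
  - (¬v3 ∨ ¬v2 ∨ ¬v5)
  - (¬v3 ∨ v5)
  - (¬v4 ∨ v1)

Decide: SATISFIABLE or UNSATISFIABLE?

UNSATISFIABLE

v1 = True:
  propagation gives v5=False; an empty clause results — contradiction.
v1 = False:
  propagation gives v4=True; an empty clause results — contradiction.
Every branch closes, so no satisfying assignment exists.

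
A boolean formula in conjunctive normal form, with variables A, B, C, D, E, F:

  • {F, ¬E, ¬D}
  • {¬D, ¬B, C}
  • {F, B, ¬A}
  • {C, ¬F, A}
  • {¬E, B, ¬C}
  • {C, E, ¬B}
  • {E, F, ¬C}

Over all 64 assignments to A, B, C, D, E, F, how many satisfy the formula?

Split on C, then B.
  C=1, B=1: A free; 5 ways for (D,E,F) × 2^1 = 10.
  C=1, B=0: remaining (A,D,E,F) ∈ {(0,0,0,1); (0,1,0,1); (1,0,0,1); (1,1,0,1)} — 4.
  C=0, B=1: remaining (A,D,E,F) ∈ {(0,0,1,0); (1,0,1,0); (1,0,1,1)} — 3.
  C=0, B=0: 7 of the 16 assignments to (A,D,E,F) work.
Total: 10 + 4 + 3 + 7 = 24.

24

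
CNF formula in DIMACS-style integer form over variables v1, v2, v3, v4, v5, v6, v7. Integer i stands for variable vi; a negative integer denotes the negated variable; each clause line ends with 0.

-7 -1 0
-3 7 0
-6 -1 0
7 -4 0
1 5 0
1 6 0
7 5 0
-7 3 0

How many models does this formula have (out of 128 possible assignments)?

8

Split on v7, then v1.
  v7=1, v1=1: a clause becomes empty — 0.
  v7=1, v1=0: remaining (v2,v3,v4,v5,v6) ∈ {(0,1,0,1,1); (0,1,1,1,1); (1,1,0,1,1); (1,1,1,1,1)} — 4.
  v7=0, v1=1: remaining (v2,v3,v4,v5,v6) ∈ {(0,0,0,1,0); (1,0,0,1,0)} — 2.
  v7=0, v1=0: remaining (v2,v3,v4,v5,v6) ∈ {(0,0,0,1,1); (1,0,0,1,1)} — 2.
Total: 0 + 4 + 2 + 2 = 8.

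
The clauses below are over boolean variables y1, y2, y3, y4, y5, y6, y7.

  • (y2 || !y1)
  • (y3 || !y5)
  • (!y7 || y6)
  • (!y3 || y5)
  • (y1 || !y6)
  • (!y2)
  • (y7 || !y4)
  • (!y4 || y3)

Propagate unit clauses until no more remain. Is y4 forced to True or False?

False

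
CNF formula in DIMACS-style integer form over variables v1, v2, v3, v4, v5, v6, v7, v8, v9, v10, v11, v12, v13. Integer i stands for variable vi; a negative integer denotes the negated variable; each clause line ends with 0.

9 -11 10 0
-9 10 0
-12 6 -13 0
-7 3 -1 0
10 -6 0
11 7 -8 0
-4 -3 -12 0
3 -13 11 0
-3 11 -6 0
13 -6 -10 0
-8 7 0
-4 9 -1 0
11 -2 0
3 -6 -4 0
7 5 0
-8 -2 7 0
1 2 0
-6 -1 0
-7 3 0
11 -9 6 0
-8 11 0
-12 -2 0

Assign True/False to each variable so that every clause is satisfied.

v1=True  v2=False  v3=True  v4=True  v5=False  v6=False  v7=True  v8=False  v9=True  v10=True  v11=True  v12=False  v13=True

v8 occurs only negated in the remaining clauses — set v8 = False.
v12 occurs only negated in the remaining clauses — set v12 = False.
Branch on v1: take v1 = True.
  then v6 is forced to False.
Set v2 = False and propagate.
The remaining clauses are satisfied by v3 = True, v4 = True, v5 = False, v7 = True, v9 = True, v10 = True, v11 = True, v13 = True.
Every clause has at least one true literal under this assignment.
Check each clause:
  1. (v9 ∨ v10 ∨ ¬v11) — v9 is true.
  2. (v10 ∨ ¬v9) — v10 is true.
  3. (v6 ∨ ¬v12 ∨ ¬v13) — ¬v12 is true.
  4. (¬v7 ∨ v3 ∨ ¬v1) — v3 is true.
  5. (v10 ∨ ¬v6) — v10 is true.
  6. (v11 ∨ ¬v8 ∨ v7) — ¬v8 is true.
  7. (¬v3 ∨ ¬v12 ∨ ¬v4) — ¬v12 is true.
  8. (v3 ∨ ¬v13 ∨ v11) — v3 is true.
  9. (v11 ∨ ¬v6 ∨ ¬v3) — ¬v6 is true.
  10. (v13 ∨ ¬v10 ∨ ¬v6) — ¬v6 is true.
  11. (¬v8 ∨ v7) — ¬v8 is true.
  12. (¬v1 ∨ ¬v4 ∨ v9) — v9 is true.
  13. (¬v2 ∨ v11) — v11 is true.
  14. (¬v6 ∨ ¬v4 ∨ v3) — ¬v6 is true.
  15. (v7 ∨ v5) — v7 is true.
  16. (¬v2 ∨ v7 ∨ ¬v8) — ¬v8 is true.
  17. (v1 ∨ v2) — v1 is true.
  18. (¬v1 ∨ ¬v6) — ¬v6 is true.
  19. (v3 ∨ ¬v7) — v3 is true.
  20. (¬v9 ∨ v6 ∨ v11) — v11 is true.
  21. (v11 ∨ ¬v8) — ¬v8 is true.
  22. (¬v12 ∨ ¬v2) — ¬v12 is true.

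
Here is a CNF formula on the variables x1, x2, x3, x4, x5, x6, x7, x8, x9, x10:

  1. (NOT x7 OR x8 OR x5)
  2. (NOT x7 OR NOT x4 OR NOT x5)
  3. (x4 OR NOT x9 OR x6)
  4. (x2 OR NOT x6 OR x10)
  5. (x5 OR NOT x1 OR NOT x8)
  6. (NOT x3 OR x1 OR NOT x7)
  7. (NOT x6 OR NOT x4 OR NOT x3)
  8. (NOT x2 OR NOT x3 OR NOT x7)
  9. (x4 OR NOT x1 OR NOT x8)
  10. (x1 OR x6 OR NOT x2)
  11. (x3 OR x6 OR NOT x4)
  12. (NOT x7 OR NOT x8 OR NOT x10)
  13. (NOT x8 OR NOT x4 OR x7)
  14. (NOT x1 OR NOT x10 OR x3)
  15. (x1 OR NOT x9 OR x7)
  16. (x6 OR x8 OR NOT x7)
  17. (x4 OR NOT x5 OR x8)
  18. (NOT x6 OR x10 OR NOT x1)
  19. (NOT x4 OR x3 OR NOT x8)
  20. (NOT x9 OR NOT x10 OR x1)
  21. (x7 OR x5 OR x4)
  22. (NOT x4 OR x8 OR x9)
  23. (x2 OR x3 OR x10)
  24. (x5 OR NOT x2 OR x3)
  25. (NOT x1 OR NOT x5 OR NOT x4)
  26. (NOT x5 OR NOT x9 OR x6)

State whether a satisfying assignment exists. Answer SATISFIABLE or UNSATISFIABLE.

Try x1 = True.
Branch on x2: take x2 = False.
For the remaining variables, x3 = True, x4 = True, x5 = False, x6 = False, x7 = False, x8 = False, x9 = True, x10 = False works.
Every clause has at least one true literal under this assignment.
So x1 = T, x2 = F, x3 = T, x4 = T, x5 = F, x6 = F, x7 = F, x8 = F, x9 = T, x10 = F is a satisfying assignment.

SATISFIABLE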